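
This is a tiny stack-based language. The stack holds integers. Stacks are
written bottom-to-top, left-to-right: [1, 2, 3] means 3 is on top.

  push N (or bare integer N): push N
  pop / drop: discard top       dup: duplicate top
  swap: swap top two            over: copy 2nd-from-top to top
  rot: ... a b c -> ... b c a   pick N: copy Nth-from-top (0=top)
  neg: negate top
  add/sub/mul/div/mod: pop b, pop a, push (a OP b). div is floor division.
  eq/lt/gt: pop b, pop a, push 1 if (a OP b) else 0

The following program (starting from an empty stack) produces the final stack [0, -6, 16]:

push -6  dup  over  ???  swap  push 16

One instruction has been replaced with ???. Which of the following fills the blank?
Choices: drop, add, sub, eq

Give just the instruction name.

Answer: sub

Derivation:
Stack before ???: [-6, -6, -6]
Stack after ???:  [-6, 0]
Checking each choice:
  drop: produces [-6, -6, 16]
  add: produces [-12, -6, 16]
  sub: MATCH
  eq: produces [1, -6, 16]


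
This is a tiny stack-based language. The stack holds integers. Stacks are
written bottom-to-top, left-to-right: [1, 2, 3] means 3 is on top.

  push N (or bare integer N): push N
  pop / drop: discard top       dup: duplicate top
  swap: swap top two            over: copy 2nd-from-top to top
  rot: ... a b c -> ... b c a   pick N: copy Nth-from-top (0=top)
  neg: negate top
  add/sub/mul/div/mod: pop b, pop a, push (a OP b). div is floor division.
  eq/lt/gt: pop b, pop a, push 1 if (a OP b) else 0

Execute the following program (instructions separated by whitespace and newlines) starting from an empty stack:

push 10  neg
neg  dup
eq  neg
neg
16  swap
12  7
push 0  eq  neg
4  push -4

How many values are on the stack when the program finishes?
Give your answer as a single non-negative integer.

After 'push 10': stack = [10] (depth 1)
After 'neg': stack = [-10] (depth 1)
After 'neg': stack = [10] (depth 1)
After 'dup': stack = [10, 10] (depth 2)
After 'eq': stack = [1] (depth 1)
After 'neg': stack = [-1] (depth 1)
After 'neg': stack = [1] (depth 1)
After 'push 16': stack = [1, 16] (depth 2)
After 'swap': stack = [16, 1] (depth 2)
After 'push 12': stack = [16, 1, 12] (depth 3)
After 'push 7': stack = [16, 1, 12, 7] (depth 4)
After 'push 0': stack = [16, 1, 12, 7, 0] (depth 5)
After 'eq': stack = [16, 1, 12, 0] (depth 4)
After 'neg': stack = [16, 1, 12, 0] (depth 4)
After 'push 4': stack = [16, 1, 12, 0, 4] (depth 5)
After 'push -4': stack = [16, 1, 12, 0, 4, -4] (depth 6)

Answer: 6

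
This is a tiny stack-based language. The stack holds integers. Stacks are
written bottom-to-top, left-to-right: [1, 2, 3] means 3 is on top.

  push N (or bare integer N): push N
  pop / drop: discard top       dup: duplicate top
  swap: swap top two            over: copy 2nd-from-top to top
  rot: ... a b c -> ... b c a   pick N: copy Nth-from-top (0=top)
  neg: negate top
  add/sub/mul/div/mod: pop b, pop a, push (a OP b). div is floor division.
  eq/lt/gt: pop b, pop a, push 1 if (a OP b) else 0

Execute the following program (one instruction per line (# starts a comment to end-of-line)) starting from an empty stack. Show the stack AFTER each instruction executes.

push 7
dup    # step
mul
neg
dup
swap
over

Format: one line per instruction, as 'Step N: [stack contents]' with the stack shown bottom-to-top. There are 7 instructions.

Step 1: [7]
Step 2: [7, 7]
Step 3: [49]
Step 4: [-49]
Step 5: [-49, -49]
Step 6: [-49, -49]
Step 7: [-49, -49, -49]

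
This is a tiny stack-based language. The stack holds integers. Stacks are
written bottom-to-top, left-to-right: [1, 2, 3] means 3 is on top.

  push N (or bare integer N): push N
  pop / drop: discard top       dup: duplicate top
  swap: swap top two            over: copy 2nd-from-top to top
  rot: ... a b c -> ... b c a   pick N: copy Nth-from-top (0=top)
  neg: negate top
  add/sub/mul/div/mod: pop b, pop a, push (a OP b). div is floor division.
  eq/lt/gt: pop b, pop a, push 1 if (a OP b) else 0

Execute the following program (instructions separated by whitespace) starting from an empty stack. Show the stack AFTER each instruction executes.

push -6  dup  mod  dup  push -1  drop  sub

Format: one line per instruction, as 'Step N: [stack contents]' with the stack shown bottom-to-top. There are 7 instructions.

Step 1: [-6]
Step 2: [-6, -6]
Step 3: [0]
Step 4: [0, 0]
Step 5: [0, 0, -1]
Step 6: [0, 0]
Step 7: [0]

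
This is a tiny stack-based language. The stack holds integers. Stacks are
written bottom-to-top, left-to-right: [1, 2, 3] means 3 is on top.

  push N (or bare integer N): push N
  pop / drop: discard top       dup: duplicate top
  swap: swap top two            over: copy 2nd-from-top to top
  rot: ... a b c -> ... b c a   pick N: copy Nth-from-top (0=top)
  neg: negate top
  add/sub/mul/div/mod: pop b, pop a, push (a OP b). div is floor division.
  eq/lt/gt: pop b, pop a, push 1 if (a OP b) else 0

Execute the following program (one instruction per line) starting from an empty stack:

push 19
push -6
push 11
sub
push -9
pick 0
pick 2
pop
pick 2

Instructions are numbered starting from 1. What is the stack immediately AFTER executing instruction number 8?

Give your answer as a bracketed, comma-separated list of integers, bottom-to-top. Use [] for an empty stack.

Step 1 ('push 19'): [19]
Step 2 ('push -6'): [19, -6]
Step 3 ('push 11'): [19, -6, 11]
Step 4 ('sub'): [19, -17]
Step 5 ('push -9'): [19, -17, -9]
Step 6 ('pick 0'): [19, -17, -9, -9]
Step 7 ('pick 2'): [19, -17, -9, -9, -17]
Step 8 ('pop'): [19, -17, -9, -9]

Answer: [19, -17, -9, -9]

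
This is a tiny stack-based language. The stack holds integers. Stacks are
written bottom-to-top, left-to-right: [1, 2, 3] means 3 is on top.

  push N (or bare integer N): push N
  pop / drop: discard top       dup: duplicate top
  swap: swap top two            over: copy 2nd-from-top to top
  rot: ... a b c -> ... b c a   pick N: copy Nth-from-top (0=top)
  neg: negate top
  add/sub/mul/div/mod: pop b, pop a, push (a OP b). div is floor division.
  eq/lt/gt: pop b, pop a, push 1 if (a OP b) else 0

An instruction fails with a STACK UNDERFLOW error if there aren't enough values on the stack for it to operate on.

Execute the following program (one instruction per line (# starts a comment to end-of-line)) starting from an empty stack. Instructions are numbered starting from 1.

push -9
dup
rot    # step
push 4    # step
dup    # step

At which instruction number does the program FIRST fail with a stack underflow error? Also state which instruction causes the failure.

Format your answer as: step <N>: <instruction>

Step 1 ('push -9'): stack = [-9], depth = 1
Step 2 ('dup'): stack = [-9, -9], depth = 2
Step 3 ('rot'): needs 3 value(s) but depth is 2 — STACK UNDERFLOW

Answer: step 3: rot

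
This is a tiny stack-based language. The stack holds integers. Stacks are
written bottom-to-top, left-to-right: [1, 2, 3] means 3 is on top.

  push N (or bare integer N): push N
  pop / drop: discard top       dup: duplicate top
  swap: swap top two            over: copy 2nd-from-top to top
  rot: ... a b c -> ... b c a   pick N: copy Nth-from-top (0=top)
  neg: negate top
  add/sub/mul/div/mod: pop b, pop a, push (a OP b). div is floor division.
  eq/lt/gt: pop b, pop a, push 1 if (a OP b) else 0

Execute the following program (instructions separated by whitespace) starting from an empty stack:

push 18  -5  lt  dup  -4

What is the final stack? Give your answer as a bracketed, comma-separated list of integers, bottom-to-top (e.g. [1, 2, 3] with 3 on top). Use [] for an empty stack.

After 'push 18': [18]
After 'push -5': [18, -5]
After 'lt': [0]
After 'dup': [0, 0]
After 'push -4': [0, 0, -4]

Answer: [0, 0, -4]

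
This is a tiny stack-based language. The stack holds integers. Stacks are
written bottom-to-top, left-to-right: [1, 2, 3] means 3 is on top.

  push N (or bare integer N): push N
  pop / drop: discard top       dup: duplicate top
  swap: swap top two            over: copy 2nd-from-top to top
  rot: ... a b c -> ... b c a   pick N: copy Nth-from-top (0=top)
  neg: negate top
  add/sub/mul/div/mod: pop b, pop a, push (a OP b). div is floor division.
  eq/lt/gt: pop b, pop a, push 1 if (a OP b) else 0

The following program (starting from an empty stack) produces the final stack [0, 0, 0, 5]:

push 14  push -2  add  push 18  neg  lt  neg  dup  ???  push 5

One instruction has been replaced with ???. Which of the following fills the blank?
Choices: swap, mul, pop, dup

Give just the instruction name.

Stack before ???: [0, 0]
Stack after ???:  [0, 0, 0]
Checking each choice:
  swap: produces [0, 0, 5]
  mul: produces [0, 5]
  pop: produces [0, 5]
  dup: MATCH


Answer: dup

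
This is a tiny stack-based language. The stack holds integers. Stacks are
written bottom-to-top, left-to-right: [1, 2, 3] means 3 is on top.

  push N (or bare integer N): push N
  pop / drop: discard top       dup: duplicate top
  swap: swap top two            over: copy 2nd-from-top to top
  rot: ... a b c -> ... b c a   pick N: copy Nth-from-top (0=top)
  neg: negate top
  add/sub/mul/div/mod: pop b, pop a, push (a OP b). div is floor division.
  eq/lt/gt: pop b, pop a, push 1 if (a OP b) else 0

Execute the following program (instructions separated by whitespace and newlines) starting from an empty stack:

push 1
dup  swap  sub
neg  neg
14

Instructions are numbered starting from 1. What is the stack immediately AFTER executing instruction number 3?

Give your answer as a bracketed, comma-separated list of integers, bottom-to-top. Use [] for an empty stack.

Answer: [1, 1]

Derivation:
Step 1 ('push 1'): [1]
Step 2 ('dup'): [1, 1]
Step 3 ('swap'): [1, 1]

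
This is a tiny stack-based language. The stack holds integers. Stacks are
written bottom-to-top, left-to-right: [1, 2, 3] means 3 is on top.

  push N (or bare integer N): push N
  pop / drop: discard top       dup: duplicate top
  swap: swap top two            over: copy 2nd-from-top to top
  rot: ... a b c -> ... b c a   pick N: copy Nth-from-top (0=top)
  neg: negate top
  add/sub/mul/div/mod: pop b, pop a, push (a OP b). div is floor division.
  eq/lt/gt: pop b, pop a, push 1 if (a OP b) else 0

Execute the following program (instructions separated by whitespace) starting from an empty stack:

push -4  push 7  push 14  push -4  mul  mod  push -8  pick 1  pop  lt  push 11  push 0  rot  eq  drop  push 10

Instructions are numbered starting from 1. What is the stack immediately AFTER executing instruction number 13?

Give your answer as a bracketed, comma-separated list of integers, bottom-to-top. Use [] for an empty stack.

Answer: [-4, 11, 0, 1]

Derivation:
Step 1 ('push -4'): [-4]
Step 2 ('push 7'): [-4, 7]
Step 3 ('push 14'): [-4, 7, 14]
Step 4 ('push -4'): [-4, 7, 14, -4]
Step 5 ('mul'): [-4, 7, -56]
Step 6 ('mod'): [-4, -49]
Step 7 ('push -8'): [-4, -49, -8]
Step 8 ('pick 1'): [-4, -49, -8, -49]
Step 9 ('pop'): [-4, -49, -8]
Step 10 ('lt'): [-4, 1]
Step 11 ('push 11'): [-4, 1, 11]
Step 12 ('push 0'): [-4, 1, 11, 0]
Step 13 ('rot'): [-4, 11, 0, 1]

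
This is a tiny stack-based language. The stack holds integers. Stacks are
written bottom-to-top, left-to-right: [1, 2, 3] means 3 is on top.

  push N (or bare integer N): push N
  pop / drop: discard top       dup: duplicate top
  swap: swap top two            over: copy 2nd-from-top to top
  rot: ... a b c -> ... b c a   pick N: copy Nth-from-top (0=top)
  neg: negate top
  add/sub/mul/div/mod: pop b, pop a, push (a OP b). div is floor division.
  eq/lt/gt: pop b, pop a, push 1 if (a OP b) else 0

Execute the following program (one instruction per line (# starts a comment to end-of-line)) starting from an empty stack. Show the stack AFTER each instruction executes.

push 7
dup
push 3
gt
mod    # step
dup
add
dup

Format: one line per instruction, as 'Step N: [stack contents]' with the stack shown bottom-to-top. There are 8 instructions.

Step 1: [7]
Step 2: [7, 7]
Step 3: [7, 7, 3]
Step 4: [7, 1]
Step 5: [0]
Step 6: [0, 0]
Step 7: [0]
Step 8: [0, 0]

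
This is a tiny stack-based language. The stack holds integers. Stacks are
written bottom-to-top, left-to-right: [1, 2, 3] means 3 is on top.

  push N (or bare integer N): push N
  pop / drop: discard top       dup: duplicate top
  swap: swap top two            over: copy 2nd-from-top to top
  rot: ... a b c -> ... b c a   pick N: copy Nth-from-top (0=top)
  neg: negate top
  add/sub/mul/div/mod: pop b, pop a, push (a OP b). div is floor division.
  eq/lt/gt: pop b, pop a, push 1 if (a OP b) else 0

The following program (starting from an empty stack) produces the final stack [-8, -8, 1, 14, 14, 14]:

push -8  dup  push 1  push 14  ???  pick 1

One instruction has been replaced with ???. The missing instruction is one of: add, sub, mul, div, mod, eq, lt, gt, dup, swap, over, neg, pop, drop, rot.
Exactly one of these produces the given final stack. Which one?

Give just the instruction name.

Stack before ???: [-8, -8, 1, 14]
Stack after ???:  [-8, -8, 1, 14, 14]
The instruction that transforms [-8, -8, 1, 14] -> [-8, -8, 1, 14, 14] is: dup

Answer: dup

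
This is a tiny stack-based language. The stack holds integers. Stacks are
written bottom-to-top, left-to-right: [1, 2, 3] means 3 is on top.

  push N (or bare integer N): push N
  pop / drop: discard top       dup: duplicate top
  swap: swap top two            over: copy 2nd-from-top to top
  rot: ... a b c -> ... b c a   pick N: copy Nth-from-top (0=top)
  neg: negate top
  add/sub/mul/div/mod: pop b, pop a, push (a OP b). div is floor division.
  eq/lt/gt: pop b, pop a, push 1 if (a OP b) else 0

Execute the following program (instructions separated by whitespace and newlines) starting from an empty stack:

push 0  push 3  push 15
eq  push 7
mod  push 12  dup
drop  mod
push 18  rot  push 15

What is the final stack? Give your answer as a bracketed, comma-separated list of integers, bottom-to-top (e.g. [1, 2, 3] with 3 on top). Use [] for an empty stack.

After 'push 0': [0]
After 'push 3': [0, 3]
After 'push 15': [0, 3, 15]
After 'eq': [0, 0]
After 'push 7': [0, 0, 7]
After 'mod': [0, 0]
After 'push 12': [0, 0, 12]
After 'dup': [0, 0, 12, 12]
After 'drop': [0, 0, 12]
After 'mod': [0, 0]
After 'push 18': [0, 0, 18]
After 'rot': [0, 18, 0]
After 'push 15': [0, 18, 0, 15]

Answer: [0, 18, 0, 15]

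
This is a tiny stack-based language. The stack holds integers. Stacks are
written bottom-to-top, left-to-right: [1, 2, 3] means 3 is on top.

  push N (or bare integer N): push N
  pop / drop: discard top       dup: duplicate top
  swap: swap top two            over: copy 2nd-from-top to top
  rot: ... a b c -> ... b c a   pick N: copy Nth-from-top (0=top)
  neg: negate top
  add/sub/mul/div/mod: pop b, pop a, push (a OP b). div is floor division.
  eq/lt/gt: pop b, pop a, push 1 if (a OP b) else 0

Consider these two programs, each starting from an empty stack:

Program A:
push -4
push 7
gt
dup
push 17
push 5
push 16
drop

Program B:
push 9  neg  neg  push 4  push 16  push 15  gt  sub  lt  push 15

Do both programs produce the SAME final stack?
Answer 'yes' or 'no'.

Answer: no

Derivation:
Program A trace:
  After 'push -4': [-4]
  After 'push 7': [-4, 7]
  After 'gt': [0]
  After 'dup': [0, 0]
  After 'push 17': [0, 0, 17]
  After 'push 5': [0, 0, 17, 5]
  After 'push 16': [0, 0, 17, 5, 16]
  After 'drop': [0, 0, 17, 5]
Program A final stack: [0, 0, 17, 5]

Program B trace:
  After 'push 9': [9]
  After 'neg': [-9]
  After 'neg': [9]
  After 'push 4': [9, 4]
  After 'push 16': [9, 4, 16]
  After 'push 15': [9, 4, 16, 15]
  After 'gt': [9, 4, 1]
  After 'sub': [9, 3]
  After 'lt': [0]
  After 'push 15': [0, 15]
Program B final stack: [0, 15]
Same: no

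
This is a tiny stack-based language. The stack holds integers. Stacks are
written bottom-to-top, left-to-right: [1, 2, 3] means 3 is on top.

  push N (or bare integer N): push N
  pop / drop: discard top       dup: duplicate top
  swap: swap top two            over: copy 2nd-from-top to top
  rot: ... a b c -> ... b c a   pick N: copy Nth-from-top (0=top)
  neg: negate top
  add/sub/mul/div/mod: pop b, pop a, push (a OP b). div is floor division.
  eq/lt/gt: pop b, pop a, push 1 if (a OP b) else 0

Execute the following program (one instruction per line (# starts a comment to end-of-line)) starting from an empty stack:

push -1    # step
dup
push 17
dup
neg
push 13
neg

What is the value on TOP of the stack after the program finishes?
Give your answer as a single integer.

After 'push -1': [-1]
After 'dup': [-1, -1]
After 'push 17': [-1, -1, 17]
After 'dup': [-1, -1, 17, 17]
After 'neg': [-1, -1, 17, -17]
After 'push 13': [-1, -1, 17, -17, 13]
After 'neg': [-1, -1, 17, -17, -13]

Answer: -13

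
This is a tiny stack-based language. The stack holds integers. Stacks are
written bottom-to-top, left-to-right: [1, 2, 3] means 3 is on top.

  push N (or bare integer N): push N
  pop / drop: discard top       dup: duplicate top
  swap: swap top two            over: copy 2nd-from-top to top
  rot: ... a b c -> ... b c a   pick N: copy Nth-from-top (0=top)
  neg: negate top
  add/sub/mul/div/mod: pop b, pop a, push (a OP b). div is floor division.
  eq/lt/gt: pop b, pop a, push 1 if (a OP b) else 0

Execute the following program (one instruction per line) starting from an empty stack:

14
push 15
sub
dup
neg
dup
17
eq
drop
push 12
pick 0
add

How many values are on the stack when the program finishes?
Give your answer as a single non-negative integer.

After 'push 14': stack = [14] (depth 1)
After 'push 15': stack = [14, 15] (depth 2)
After 'sub': stack = [-1] (depth 1)
After 'dup': stack = [-1, -1] (depth 2)
After 'neg': stack = [-1, 1] (depth 2)
After 'dup': stack = [-1, 1, 1] (depth 3)
After 'push 17': stack = [-1, 1, 1, 17] (depth 4)
After 'eq': stack = [-1, 1, 0] (depth 3)
After 'drop': stack = [-1, 1] (depth 2)
After 'push 12': stack = [-1, 1, 12] (depth 3)
After 'pick 0': stack = [-1, 1, 12, 12] (depth 4)
After 'add': stack = [-1, 1, 24] (depth 3)

Answer: 3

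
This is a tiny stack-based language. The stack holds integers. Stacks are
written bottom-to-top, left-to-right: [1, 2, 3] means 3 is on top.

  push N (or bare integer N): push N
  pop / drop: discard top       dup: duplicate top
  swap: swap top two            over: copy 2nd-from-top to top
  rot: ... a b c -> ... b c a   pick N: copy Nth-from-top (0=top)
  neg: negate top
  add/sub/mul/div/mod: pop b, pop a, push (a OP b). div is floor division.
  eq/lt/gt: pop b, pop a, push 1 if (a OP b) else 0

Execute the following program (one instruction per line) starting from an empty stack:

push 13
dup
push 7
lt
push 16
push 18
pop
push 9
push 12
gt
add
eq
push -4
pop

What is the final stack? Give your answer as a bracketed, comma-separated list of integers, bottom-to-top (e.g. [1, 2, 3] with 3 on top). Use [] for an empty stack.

After 'push 13': [13]
After 'dup': [13, 13]
After 'push 7': [13, 13, 7]
After 'lt': [13, 0]
After 'push 16': [13, 0, 16]
After 'push 18': [13, 0, 16, 18]
After 'pop': [13, 0, 16]
After 'push 9': [13, 0, 16, 9]
After 'push 12': [13, 0, 16, 9, 12]
After 'gt': [13, 0, 16, 0]
After 'add': [13, 0, 16]
After 'eq': [13, 0]
After 'push -4': [13, 0, -4]
After 'pop': [13, 0]

Answer: [13, 0]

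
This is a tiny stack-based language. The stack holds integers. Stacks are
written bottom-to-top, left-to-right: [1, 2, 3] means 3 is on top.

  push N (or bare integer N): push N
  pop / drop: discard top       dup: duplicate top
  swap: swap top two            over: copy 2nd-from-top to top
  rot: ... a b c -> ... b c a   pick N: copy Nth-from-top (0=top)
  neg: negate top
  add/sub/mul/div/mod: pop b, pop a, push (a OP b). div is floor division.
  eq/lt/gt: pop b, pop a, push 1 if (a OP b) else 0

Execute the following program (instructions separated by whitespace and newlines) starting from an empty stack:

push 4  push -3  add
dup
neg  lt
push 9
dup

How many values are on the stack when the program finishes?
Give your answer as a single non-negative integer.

After 'push 4': stack = [4] (depth 1)
After 'push -3': stack = [4, -3] (depth 2)
After 'add': stack = [1] (depth 1)
After 'dup': stack = [1, 1] (depth 2)
After 'neg': stack = [1, -1] (depth 2)
After 'lt': stack = [0] (depth 1)
After 'push 9': stack = [0, 9] (depth 2)
After 'dup': stack = [0, 9, 9] (depth 3)

Answer: 3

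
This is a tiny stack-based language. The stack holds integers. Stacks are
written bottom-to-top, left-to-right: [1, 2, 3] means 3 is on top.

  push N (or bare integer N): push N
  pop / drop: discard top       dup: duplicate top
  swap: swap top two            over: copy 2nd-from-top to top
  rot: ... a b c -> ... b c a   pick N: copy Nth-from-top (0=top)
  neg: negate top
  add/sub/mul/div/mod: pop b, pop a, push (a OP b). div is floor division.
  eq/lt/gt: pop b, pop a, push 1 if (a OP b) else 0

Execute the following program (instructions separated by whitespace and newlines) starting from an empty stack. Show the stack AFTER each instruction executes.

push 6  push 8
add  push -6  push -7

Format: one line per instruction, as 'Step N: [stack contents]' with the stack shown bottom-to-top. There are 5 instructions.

Step 1: [6]
Step 2: [6, 8]
Step 3: [14]
Step 4: [14, -6]
Step 5: [14, -6, -7]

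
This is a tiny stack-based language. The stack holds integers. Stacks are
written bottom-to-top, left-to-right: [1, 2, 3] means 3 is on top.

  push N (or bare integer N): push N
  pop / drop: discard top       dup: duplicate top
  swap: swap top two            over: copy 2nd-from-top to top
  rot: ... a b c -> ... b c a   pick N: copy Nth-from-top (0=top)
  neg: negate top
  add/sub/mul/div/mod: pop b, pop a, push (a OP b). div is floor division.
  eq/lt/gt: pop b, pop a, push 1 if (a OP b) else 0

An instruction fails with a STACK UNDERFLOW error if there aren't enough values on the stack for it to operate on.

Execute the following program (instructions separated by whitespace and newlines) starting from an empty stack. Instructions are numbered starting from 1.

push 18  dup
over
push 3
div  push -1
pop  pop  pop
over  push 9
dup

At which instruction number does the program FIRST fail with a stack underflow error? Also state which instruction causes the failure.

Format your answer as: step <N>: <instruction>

Step 1 ('push 18'): stack = [18], depth = 1
Step 2 ('dup'): stack = [18, 18], depth = 2
Step 3 ('over'): stack = [18, 18, 18], depth = 3
Step 4 ('push 3'): stack = [18, 18, 18, 3], depth = 4
Step 5 ('div'): stack = [18, 18, 6], depth = 3
Step 6 ('push -1'): stack = [18, 18, 6, -1], depth = 4
Step 7 ('pop'): stack = [18, 18, 6], depth = 3
Step 8 ('pop'): stack = [18, 18], depth = 2
Step 9 ('pop'): stack = [18], depth = 1
Step 10 ('over'): needs 2 value(s) but depth is 1 — STACK UNDERFLOW

Answer: step 10: over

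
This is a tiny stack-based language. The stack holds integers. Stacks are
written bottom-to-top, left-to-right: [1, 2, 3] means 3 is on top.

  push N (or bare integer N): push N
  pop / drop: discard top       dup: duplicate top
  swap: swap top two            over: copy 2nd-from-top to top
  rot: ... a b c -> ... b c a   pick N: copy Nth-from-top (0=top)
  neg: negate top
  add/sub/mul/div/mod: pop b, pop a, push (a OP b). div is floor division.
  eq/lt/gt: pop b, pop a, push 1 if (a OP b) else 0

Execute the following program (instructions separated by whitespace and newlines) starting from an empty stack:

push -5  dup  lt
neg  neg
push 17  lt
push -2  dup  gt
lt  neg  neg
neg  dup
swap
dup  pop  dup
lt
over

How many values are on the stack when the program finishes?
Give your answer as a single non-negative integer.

Answer: 3

Derivation:
After 'push -5': stack = [-5] (depth 1)
After 'dup': stack = [-5, -5] (depth 2)
After 'lt': stack = [0] (depth 1)
After 'neg': stack = [0] (depth 1)
After 'neg': stack = [0] (depth 1)
After 'push 17': stack = [0, 17] (depth 2)
After 'lt': stack = [1] (depth 1)
After 'push -2': stack = [1, -2] (depth 2)
After 'dup': stack = [1, -2, -2] (depth 3)
After 'gt': stack = [1, 0] (depth 2)
  ...
After 'neg': stack = [0] (depth 1)
After 'neg': stack = [0] (depth 1)
After 'neg': stack = [0] (depth 1)
After 'dup': stack = [0, 0] (depth 2)
After 'swap': stack = [0, 0] (depth 2)
After 'dup': stack = [0, 0, 0] (depth 3)
After 'pop': stack = [0, 0] (depth 2)
After 'dup': stack = [0, 0, 0] (depth 3)
After 'lt': stack = [0, 0] (depth 2)
After 'over': stack = [0, 0, 0] (depth 3)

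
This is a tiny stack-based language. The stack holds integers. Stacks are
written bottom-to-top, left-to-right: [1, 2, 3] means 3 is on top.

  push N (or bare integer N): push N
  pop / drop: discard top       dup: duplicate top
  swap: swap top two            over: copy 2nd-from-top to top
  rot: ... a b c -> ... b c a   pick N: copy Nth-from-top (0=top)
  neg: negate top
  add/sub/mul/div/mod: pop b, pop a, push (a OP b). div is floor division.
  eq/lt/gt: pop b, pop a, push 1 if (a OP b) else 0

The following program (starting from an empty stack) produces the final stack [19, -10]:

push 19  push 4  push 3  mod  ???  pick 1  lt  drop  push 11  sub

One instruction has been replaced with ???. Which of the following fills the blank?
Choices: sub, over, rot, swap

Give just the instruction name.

Stack before ???: [19, 1]
Stack after ???:  [19, 1, 19]
Checking each choice:
  sub: stack underflow (need 2, have 1)
  over: MATCH
  rot: stack underflow (need 3, have 2)
  swap: produces [-10]


Answer: over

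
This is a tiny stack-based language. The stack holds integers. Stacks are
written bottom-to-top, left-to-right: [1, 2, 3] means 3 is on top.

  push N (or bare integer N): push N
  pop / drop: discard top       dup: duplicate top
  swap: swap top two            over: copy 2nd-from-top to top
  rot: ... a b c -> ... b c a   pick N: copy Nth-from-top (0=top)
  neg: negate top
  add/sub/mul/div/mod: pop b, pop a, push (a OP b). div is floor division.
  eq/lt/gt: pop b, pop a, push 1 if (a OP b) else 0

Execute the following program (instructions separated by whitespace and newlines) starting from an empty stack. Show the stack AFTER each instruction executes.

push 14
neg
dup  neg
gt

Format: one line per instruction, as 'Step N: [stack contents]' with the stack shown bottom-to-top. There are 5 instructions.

Step 1: [14]
Step 2: [-14]
Step 3: [-14, -14]
Step 4: [-14, 14]
Step 5: [0]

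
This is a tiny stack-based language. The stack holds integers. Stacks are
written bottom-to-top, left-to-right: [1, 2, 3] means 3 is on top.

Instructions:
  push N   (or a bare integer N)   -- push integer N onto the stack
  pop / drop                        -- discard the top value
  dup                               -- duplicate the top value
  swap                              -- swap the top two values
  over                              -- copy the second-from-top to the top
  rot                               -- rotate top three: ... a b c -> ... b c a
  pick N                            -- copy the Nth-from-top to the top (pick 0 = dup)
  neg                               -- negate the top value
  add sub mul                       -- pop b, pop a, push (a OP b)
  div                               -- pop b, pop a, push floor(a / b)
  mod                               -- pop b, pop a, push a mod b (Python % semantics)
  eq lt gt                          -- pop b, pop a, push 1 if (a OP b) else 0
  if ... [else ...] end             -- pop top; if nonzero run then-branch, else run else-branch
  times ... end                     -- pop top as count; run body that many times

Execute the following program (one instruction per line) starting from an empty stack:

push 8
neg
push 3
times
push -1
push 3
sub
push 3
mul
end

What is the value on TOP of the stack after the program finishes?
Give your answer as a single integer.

Answer: -12

Derivation:
After 'push 8': [8]
After 'neg': [-8]
After 'push 3': [-8, 3]
After 'times': [-8]
After 'push -1': [-8, -1]
After 'push 3': [-8, -1, 3]
After 'sub': [-8, -4]
After 'push 3': [-8, -4, 3]
After 'mul': [-8, -12]
After 'push -1': [-8, -12, -1]
After 'push 3': [-8, -12, -1, 3]
After 'sub': [-8, -12, -4]
After 'push 3': [-8, -12, -4, 3]
After 'mul': [-8, -12, -12]
After 'push -1': [-8, -12, -12, -1]
After 'push 3': [-8, -12, -12, -1, 3]
After 'sub': [-8, -12, -12, -4]
After 'push 3': [-8, -12, -12, -4, 3]
After 'mul': [-8, -12, -12, -12]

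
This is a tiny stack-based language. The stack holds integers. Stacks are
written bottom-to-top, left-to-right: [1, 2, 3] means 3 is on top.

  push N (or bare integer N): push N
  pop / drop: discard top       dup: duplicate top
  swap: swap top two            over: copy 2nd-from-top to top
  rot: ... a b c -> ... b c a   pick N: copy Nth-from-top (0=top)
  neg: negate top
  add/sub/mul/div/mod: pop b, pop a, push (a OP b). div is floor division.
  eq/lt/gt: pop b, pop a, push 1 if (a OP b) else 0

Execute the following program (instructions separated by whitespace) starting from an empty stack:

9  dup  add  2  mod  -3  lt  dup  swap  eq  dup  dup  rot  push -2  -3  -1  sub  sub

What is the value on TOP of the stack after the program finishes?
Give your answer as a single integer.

After 'push 9': [9]
After 'dup': [9, 9]
After 'add': [18]
After 'push 2': [18, 2]
After 'mod': [0]
After 'push -3': [0, -3]
After 'lt': [0]
After 'dup': [0, 0]
After 'swap': [0, 0]
After 'eq': [1]
After 'dup': [1, 1]
After 'dup': [1, 1, 1]
After 'rot': [1, 1, 1]
After 'push -2': [1, 1, 1, -2]
After 'push -3': [1, 1, 1, -2, -3]
After 'push -1': [1, 1, 1, -2, -3, -1]
After 'sub': [1, 1, 1, -2, -2]
After 'sub': [1, 1, 1, 0]

Answer: 0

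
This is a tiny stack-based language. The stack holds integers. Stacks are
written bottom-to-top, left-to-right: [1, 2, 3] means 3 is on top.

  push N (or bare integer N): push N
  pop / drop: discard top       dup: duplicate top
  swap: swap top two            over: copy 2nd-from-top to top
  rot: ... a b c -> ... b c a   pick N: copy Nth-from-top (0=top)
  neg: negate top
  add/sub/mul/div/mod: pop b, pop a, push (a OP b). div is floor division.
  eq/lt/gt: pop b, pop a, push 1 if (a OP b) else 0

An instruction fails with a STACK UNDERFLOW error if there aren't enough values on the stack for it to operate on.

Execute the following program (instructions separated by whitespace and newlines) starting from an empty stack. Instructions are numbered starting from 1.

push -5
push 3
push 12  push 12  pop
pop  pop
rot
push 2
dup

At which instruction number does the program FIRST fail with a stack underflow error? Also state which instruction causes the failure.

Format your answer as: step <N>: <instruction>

Step 1 ('push -5'): stack = [-5], depth = 1
Step 2 ('push 3'): stack = [-5, 3], depth = 2
Step 3 ('push 12'): stack = [-5, 3, 12], depth = 3
Step 4 ('push 12'): stack = [-5, 3, 12, 12], depth = 4
Step 5 ('pop'): stack = [-5, 3, 12], depth = 3
Step 6 ('pop'): stack = [-5, 3], depth = 2
Step 7 ('pop'): stack = [-5], depth = 1
Step 8 ('rot'): needs 3 value(s) but depth is 1 — STACK UNDERFLOW

Answer: step 8: rot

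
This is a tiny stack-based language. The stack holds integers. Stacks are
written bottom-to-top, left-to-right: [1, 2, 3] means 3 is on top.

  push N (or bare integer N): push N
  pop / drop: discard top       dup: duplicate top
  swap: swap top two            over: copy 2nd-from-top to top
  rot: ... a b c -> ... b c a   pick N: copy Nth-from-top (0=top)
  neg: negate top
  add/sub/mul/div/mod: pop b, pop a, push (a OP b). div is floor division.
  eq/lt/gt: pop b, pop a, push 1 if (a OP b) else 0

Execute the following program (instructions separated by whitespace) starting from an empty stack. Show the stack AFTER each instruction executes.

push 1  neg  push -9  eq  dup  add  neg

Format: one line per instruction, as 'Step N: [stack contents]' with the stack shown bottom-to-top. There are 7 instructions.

Step 1: [1]
Step 2: [-1]
Step 3: [-1, -9]
Step 4: [0]
Step 5: [0, 0]
Step 6: [0]
Step 7: [0]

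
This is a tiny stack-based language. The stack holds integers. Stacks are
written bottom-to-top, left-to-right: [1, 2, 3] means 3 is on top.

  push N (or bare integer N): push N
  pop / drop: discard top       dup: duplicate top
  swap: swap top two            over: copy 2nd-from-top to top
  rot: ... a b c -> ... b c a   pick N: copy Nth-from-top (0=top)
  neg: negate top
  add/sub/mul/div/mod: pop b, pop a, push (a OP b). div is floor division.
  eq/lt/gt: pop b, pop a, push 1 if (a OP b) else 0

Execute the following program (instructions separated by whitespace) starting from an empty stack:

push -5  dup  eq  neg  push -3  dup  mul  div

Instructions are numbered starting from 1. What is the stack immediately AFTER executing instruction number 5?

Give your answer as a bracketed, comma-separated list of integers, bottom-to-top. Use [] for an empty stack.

Step 1 ('push -5'): [-5]
Step 2 ('dup'): [-5, -5]
Step 3 ('eq'): [1]
Step 4 ('neg'): [-1]
Step 5 ('push -3'): [-1, -3]

Answer: [-1, -3]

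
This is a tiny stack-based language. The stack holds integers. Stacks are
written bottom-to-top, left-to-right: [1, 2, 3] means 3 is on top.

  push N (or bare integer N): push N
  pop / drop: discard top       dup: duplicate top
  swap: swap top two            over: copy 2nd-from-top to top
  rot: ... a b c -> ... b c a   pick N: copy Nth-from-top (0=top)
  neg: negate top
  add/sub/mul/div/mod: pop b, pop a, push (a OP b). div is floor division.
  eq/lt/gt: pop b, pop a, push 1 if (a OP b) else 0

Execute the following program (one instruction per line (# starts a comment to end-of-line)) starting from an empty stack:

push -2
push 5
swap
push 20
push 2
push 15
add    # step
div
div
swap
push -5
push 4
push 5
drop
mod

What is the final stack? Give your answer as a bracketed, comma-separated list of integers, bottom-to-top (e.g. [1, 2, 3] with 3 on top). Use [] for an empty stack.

Answer: [-2, 5, 3]

Derivation:
After 'push -2': [-2]
After 'push 5': [-2, 5]
After 'swap': [5, -2]
After 'push 20': [5, -2, 20]
After 'push 2': [5, -2, 20, 2]
After 'push 15': [5, -2, 20, 2, 15]
After 'add': [5, -2, 20, 17]
After 'div': [5, -2, 1]
After 'div': [5, -2]
After 'swap': [-2, 5]
After 'push -5': [-2, 5, -5]
After 'push 4': [-2, 5, -5, 4]
After 'push 5': [-2, 5, -5, 4, 5]
After 'drop': [-2, 5, -5, 4]
After 'mod': [-2, 5, 3]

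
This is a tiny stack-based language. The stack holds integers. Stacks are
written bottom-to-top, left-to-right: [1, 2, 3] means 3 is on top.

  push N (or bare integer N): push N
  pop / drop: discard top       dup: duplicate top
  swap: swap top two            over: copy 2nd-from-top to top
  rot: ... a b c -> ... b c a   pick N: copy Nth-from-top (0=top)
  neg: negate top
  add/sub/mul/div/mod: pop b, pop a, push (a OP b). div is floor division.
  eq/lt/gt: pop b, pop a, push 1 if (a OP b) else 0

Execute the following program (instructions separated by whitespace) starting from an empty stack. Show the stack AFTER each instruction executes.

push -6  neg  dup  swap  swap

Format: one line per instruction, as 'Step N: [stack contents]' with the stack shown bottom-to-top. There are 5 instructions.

Step 1: [-6]
Step 2: [6]
Step 3: [6, 6]
Step 4: [6, 6]
Step 5: [6, 6]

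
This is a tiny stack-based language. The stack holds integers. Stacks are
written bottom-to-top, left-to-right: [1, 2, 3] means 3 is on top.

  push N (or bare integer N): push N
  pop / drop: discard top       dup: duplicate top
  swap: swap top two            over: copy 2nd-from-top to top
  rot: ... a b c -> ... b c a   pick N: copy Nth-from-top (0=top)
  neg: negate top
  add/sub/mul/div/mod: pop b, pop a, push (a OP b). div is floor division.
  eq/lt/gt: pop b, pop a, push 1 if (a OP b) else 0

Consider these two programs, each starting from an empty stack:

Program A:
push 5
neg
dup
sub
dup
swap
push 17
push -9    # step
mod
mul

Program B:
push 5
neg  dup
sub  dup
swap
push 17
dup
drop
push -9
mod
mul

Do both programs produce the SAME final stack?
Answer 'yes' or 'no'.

Answer: yes

Derivation:
Program A trace:
  After 'push 5': [5]
  After 'neg': [-5]
  After 'dup': [-5, -5]
  After 'sub': [0]
  After 'dup': [0, 0]
  After 'swap': [0, 0]
  After 'push 17': [0, 0, 17]
  After 'push -9': [0, 0, 17, -9]
  After 'mod': [0, 0, -1]
  After 'mul': [0, 0]
Program A final stack: [0, 0]

Program B trace:
  After 'push 5': [5]
  After 'neg': [-5]
  After 'dup': [-5, -5]
  After 'sub': [0]
  After 'dup': [0, 0]
  After 'swap': [0, 0]
  After 'push 17': [0, 0, 17]
  After 'dup': [0, 0, 17, 17]
  After 'drop': [0, 0, 17]
  After 'push -9': [0, 0, 17, -9]
  After 'mod': [0, 0, -1]
  After 'mul': [0, 0]
Program B final stack: [0, 0]
Same: yes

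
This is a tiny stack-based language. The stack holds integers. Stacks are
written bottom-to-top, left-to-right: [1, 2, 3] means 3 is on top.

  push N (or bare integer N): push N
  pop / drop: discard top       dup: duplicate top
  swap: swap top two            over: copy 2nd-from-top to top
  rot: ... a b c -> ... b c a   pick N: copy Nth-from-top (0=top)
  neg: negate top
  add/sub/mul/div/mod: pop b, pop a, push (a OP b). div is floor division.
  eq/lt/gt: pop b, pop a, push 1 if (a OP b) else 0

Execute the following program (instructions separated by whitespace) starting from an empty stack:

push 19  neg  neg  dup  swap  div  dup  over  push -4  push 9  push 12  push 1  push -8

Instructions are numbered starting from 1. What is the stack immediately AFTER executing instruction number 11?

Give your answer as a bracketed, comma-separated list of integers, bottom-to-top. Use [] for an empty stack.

Step 1 ('push 19'): [19]
Step 2 ('neg'): [-19]
Step 3 ('neg'): [19]
Step 4 ('dup'): [19, 19]
Step 5 ('swap'): [19, 19]
Step 6 ('div'): [1]
Step 7 ('dup'): [1, 1]
Step 8 ('over'): [1, 1, 1]
Step 9 ('push -4'): [1, 1, 1, -4]
Step 10 ('push 9'): [1, 1, 1, -4, 9]
Step 11 ('push 12'): [1, 1, 1, -4, 9, 12]

Answer: [1, 1, 1, -4, 9, 12]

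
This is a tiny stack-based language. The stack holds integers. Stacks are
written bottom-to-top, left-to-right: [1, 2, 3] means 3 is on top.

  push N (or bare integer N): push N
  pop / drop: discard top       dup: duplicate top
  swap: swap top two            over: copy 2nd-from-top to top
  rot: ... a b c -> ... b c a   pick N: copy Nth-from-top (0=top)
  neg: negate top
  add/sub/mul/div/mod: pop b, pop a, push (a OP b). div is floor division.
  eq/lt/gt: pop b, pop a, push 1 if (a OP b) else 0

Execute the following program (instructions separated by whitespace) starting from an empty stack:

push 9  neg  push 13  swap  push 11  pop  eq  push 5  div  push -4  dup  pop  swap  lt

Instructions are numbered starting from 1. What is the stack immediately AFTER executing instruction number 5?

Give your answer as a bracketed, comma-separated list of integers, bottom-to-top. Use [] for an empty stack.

Step 1 ('push 9'): [9]
Step 2 ('neg'): [-9]
Step 3 ('push 13'): [-9, 13]
Step 4 ('swap'): [13, -9]
Step 5 ('push 11'): [13, -9, 11]

Answer: [13, -9, 11]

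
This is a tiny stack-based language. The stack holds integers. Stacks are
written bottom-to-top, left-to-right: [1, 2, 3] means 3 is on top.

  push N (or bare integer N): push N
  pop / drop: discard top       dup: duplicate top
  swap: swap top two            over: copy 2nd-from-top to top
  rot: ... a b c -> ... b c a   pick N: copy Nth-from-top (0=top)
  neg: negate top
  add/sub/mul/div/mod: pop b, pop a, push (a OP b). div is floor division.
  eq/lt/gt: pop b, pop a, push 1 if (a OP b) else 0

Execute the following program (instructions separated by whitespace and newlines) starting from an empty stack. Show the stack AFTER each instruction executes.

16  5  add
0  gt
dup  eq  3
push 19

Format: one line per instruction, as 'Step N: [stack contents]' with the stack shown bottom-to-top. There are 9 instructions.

Step 1: [16]
Step 2: [16, 5]
Step 3: [21]
Step 4: [21, 0]
Step 5: [1]
Step 6: [1, 1]
Step 7: [1]
Step 8: [1, 3]
Step 9: [1, 3, 19]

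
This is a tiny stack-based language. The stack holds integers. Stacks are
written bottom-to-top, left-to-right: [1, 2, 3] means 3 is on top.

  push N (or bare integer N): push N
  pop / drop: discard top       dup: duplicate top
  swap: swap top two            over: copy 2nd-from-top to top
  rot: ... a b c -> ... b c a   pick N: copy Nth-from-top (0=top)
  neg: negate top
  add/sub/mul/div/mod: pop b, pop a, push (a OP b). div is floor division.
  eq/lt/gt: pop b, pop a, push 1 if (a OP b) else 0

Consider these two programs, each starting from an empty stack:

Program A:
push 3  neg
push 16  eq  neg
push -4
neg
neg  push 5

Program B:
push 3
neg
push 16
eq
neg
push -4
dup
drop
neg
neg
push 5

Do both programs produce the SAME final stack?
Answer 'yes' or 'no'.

Answer: yes

Derivation:
Program A trace:
  After 'push 3': [3]
  After 'neg': [-3]
  After 'push 16': [-3, 16]
  After 'eq': [0]
  After 'neg': [0]
  After 'push -4': [0, -4]
  After 'neg': [0, 4]
  After 'neg': [0, -4]
  After 'push 5': [0, -4, 5]
Program A final stack: [0, -4, 5]

Program B trace:
  After 'push 3': [3]
  After 'neg': [-3]
  After 'push 16': [-3, 16]
  After 'eq': [0]
  After 'neg': [0]
  After 'push -4': [0, -4]
  After 'dup': [0, -4, -4]
  After 'drop': [0, -4]
  After 'neg': [0, 4]
  After 'neg': [0, -4]
  After 'push 5': [0, -4, 5]
Program B final stack: [0, -4, 5]
Same: yes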